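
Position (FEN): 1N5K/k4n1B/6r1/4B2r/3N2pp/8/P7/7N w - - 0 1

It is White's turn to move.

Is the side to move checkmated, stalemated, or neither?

White to move; white king on h8.
In check: yes, from the black knight on f7.
King squares — g7: attacked by Rg6; h7: own bishop; g8: attacked by Rg6.
Legal moves for White: none.
In check with no legal moves → checkmate.

checkmate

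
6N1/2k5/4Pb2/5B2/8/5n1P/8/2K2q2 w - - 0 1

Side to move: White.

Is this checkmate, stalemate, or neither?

White to move; white king on c1.
In check: yes, from the black queen on f1.
Legal moves for White: Kc2.
White is in check but has 1 legal move → neither.

neither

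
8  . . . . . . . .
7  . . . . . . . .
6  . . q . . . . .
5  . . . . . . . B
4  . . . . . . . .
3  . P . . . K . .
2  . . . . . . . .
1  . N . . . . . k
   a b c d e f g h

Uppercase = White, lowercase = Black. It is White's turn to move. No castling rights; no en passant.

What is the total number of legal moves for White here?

6

White to move; king on f3.
In check: yes, from the black queen on c6.
Legal moves: Kg4, Kf4, Kg3, Ke3, Kf2, Ke2.
Count: 6.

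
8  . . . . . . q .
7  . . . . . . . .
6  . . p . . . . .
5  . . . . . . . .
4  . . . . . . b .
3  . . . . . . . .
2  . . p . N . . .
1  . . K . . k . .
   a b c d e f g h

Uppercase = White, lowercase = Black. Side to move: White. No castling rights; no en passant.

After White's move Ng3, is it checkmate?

After Ng3: black king on f1; in check: yes, from the white knight on g3.
Black has 4 legal replies: Kg2, Kf2, Kg1, Ke1.
In check but a legal move exists → not checkmate.

no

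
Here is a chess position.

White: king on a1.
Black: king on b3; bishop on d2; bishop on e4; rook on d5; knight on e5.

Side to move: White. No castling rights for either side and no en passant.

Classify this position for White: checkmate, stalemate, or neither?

stalemate

White to move; white king on a1.
In check: no.
King squares — b1: attacked by Be4; a2: attacked by Kb3; b2: attacked by Kb3.
Legal moves for White: none.
Not in check and no legal moves → stalemate.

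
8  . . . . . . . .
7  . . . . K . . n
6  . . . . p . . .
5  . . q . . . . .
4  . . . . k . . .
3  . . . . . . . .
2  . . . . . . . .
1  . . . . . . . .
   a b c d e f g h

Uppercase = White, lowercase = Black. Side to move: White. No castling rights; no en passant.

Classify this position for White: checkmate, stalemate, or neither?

White to move; white king on e7.
In check: yes, from the black queen on c5.
King squares — d6: attacked by Qc5; e6: available; f6: attacked by Nh7; d7: available; f7: available; d8: available; e8: available; f8: attacked by Qc5.
Legal moves for White: Ke8, Kd8, Kf7, Kd7, Kxe6.
White is in check but has 5 legal moves → neither.

neither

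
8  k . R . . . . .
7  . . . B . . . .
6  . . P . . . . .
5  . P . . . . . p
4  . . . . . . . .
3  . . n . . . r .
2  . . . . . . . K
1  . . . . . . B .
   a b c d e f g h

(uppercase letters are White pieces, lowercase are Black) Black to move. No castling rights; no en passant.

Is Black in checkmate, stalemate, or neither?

checkmate

Black to move; black king on a8.
In check: yes, from the white rook on c8.
King squares — a7: attacked by Bg1; b7: attacked by Pc6; b8: attacked by Rc8.
Legal moves for Black: none.
In check with no legal moves → checkmate.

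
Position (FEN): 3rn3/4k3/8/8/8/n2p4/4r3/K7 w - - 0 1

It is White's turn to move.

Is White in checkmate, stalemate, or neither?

stalemate

White to move; white king on a1.
In check: no.
King squares — b1: attacked by Na3; a2: attacked by Re2; b2: attacked by Re2.
Legal moves for White: none.
Not in check and no legal moves → stalemate.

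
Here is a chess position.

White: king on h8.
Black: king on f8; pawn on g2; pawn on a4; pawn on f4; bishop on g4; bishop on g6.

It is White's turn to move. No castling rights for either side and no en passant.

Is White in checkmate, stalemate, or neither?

stalemate

White to move; white king on h8.
In check: no.
King squares — g7: attacked by Kf8; h7: attacked by Bg6; g8: attacked by Kf8.
Legal moves for White: none.
Not in check and no legal moves → stalemate.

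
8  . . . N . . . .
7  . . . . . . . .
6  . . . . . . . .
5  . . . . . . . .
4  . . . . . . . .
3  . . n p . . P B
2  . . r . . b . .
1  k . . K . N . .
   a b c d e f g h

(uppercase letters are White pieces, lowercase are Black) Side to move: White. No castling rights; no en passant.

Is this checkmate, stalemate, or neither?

White to move; white king on d1.
In check: yes, from the black knight on c3.
King squares — c1: attacked by Rc2; e1: attacked by Bf2; c2: attacked by Pd3; d2: attacked by Rc2; e2: attacked by Rc2.
Legal moves for White: none.
In check with no legal moves → checkmate.

checkmate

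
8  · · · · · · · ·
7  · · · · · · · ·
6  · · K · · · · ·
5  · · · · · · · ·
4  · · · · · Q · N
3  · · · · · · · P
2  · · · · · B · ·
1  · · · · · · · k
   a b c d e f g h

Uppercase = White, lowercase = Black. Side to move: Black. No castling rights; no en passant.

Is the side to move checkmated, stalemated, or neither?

stalemate

Black to move; black king on h1.
In check: no.
King squares — g1: attacked by Bf2; g2: attacked by Nh4; h2: attacked by Qf4.
Legal moves for Black: none.
Not in check and no legal moves → stalemate.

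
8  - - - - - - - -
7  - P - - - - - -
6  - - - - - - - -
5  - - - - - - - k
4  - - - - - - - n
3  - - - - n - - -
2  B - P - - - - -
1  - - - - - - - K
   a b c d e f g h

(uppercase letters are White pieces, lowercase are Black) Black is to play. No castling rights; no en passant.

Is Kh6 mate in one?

no

After Kh6: white king on h1; in check: no.
White is not in check, so this cannot be checkmate.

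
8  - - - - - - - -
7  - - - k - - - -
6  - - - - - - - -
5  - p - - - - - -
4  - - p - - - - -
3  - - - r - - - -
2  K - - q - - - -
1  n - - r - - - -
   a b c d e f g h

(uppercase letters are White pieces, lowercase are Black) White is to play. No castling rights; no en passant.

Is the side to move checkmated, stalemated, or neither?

White to move; white king on a2.
In check: yes, from the black queen on d2.
King squares — a1: attacked by Rd1; b1: attacked by Rd1; b2: attacked by Qd2; a3: attacked by Rd3; b3: attacked by Na1.
Legal moves for White: none.
In check with no legal moves → checkmate.

checkmate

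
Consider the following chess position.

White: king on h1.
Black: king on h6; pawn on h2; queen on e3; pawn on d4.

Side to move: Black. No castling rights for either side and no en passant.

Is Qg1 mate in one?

After Qg1: white king on h1; in check: yes, from the black queen on g1.
King squares — g1: attacked by Ph2; g2: attacked by Qg1; h2: attacked by Qg1.
White has no legal moves → checkmate.

yes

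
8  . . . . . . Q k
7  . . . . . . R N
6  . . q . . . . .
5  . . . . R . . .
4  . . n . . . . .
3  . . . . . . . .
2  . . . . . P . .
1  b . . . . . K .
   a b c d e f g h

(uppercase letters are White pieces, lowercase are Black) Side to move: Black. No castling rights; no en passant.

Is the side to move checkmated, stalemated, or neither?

checkmate

Black to move; black king on h8.
In check: yes, from the white queen on g8.
King squares — g7: attacked by Qg8; h7: attacked by Rg7; g8: attacked by Rg7.
Legal moves for Black: none.
In check with no legal moves → checkmate.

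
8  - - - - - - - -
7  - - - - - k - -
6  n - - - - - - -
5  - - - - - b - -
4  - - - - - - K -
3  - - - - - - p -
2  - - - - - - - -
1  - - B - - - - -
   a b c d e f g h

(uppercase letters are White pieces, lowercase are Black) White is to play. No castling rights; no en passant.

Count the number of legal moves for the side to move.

White to move; king on g4.
In check: yes, from the black bishop on f5.
Legal moves: Kh5, Kg5, Kxf5, Kh4, Kf4, Kxg3, Kf3.
Count: 7.

7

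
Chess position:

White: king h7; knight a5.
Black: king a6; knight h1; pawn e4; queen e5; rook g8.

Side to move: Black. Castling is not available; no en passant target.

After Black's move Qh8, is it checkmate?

yes

After Qh8: white king on h7; in check: yes, from the black queen on h8.
King squares — g6: attacked by Rg8; h6: attacked by Qh8; g7: attacked by Rg8; g8: attacked by Qh8; h8: attacked by Rg8.
White has no legal moves → checkmate.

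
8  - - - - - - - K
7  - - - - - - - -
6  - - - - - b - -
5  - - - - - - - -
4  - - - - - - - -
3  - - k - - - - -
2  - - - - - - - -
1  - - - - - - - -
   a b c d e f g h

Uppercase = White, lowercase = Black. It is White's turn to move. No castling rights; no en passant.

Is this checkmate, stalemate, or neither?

neither

White to move; white king on h8.
In check: yes, from the black bishop on f6.
Legal moves for White: Kg8, Kh7.
White is in check but has 2 legal moves → neither.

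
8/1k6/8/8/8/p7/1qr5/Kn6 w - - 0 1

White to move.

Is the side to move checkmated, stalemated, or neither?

White to move; white king on a1.
In check: yes, from the black queen on b2.
King squares — b1: attacked by Qb2; a2: attacked by Qb2; b2: attacked by Rc2.
Legal moves for White: none.
In check with no legal moves → checkmate.

checkmate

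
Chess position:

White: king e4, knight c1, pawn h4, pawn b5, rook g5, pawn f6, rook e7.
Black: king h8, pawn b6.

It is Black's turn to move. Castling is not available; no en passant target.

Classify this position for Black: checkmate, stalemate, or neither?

Black to move; black king on h8.
In check: no.
King squares — g7: attacked by Rg5; h7: attacked by Re7; g8: attacked by Rg5.
Legal moves for Black: none.
Not in check and no legal moves → stalemate.

stalemate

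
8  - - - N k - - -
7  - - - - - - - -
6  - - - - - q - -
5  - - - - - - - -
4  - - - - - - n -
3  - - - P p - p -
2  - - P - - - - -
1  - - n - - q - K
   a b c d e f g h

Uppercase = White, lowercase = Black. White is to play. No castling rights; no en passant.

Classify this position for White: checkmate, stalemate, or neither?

checkmate

White to move; white king on h1.
In check: yes, from the black queen on f1.
King squares — g1: attacked by Qf1; g2: attacked by Qf1; h2: attacked by Pg3.
Legal moves for White: none.
In check with no legal moves → checkmate.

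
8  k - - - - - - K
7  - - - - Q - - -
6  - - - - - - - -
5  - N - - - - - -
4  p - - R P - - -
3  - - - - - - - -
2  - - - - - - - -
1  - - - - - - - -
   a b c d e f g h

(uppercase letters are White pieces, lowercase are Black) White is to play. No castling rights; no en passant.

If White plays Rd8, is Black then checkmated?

yes

After Rd8: black king on a8; in check: yes, from the white rook on d8.
King squares — a7: attacked by Nb5; b7: attacked by Qe7; b8: attacked by Rd8.
Black has no legal moves → checkmate.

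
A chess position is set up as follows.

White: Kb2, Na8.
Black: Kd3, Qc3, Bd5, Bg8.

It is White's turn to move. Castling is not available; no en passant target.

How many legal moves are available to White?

1

White to move; king on b2.
In check: yes, from the black queen on c3.
Legal moves: Kb1.
Count: 1.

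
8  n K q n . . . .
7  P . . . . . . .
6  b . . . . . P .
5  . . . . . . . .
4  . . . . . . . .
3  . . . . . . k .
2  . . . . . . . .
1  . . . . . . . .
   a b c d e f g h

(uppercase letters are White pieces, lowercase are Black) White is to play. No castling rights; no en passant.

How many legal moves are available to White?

White to move; king on b8.
In check: yes, from the black queen on c8.
Legal moves: none.
Count: 0.

0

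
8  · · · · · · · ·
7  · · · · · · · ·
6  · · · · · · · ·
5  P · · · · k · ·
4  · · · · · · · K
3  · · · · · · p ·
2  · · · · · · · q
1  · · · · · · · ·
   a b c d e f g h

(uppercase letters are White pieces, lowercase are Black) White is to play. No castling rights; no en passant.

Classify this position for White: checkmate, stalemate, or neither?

White to move; white king on h4.
In check: yes, from the black queen on h2.
King squares — g3: attacked by Qh2; h3: attacked by Qh2; g4: attacked by Kf5; g5: attacked by Kf5; h5: attacked by Qh2.
Legal moves for White: none.
In check with no legal moves → checkmate.

checkmate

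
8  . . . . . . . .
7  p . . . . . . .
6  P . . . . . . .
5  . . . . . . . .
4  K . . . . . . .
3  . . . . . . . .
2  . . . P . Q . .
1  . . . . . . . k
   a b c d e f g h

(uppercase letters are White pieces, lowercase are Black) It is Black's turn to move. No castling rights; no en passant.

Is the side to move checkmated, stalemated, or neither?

stalemate

Black to move; black king on h1.
In check: no.
King squares — g1: attacked by Qf2; g2: attacked by Qf2; h2: attacked by Qf2.
Legal moves for Black: none.
Not in check and no legal moves → stalemate.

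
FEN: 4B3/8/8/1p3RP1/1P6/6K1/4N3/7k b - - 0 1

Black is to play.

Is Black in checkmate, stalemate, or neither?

Black to move; black king on h1.
In check: no.
King squares — g1: attacked by Ne2; g2: attacked by Kg3; h2: attacked by Kg3.
Legal moves for Black: none.
Not in check and no legal moves → stalemate.

stalemate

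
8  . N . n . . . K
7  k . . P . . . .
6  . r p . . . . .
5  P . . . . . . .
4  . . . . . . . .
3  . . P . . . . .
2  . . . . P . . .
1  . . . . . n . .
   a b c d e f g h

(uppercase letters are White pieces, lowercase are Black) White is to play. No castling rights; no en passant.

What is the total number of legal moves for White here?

White to move; king on h8.
In check: no.
Legal moves: Kg8, Kh7, Kg7, Nxc6+, Na6, axb6+, a6, c4, e3, e4.
Count: 10.

10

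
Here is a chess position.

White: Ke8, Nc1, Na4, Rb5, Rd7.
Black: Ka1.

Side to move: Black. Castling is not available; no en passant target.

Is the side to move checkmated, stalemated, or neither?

stalemate

Black to move; black king on a1.
In check: no.
King squares — b1: attacked by Rb5; a2: attacked by Nc1; b2: attacked by Na4.
Legal moves for Black: none.
Not in check and no legal moves → stalemate.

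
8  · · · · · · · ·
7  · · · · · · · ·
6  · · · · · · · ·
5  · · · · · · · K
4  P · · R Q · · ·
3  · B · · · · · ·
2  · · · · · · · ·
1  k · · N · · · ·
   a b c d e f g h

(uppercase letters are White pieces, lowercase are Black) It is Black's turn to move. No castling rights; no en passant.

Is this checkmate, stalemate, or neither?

Black to move; black king on a1.
In check: no.
King squares — b1: attacked by Qe4; a2: attacked by Bb3; b2: attacked by Nd1.
Legal moves for Black: none.
Not in check and no legal moves → stalemate.

stalemate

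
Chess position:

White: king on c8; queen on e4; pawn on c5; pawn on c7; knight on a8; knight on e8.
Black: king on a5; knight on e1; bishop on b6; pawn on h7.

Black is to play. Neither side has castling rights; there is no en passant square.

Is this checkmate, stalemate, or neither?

Black to move; black king on a5.
In check: no.
Legal moves for Black: Bxc7, Ba7, Bxc5, Ka6, Kb5, Nf3, Nd3, Ng2, Nc2, h6, h5.
Black has 11 legal moves and is not in check → neither.

neither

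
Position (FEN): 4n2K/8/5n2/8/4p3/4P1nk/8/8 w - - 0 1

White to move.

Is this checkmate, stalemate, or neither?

stalemate

White to move; white king on h8.
In check: no.
King squares — g7: attacked by Ne8; h7: attacked by Nf6; g8: attacked by Nf6.
Legal moves for White: none.
Not in check and no legal moves → stalemate.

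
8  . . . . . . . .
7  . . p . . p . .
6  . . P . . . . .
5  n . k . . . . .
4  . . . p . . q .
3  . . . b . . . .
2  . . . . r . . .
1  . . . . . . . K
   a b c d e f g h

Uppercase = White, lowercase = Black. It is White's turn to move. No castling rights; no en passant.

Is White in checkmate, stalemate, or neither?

White to move; white king on h1.
In check: no.
King squares — g1: attacked by Qg4; g2: attacked by Re2; h2: attacked by Re2.
Legal moves for White: none.
Not in check and no legal moves → stalemate.

stalemate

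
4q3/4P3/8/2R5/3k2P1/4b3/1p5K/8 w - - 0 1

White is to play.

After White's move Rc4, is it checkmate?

no

After Rc4: black king on d4; in check: yes, from the white rook on c4.
Black has 4 legal replies: Ke5, Kd5, Kxc4, Kd3.
In check but a legal move exists → not checkmate.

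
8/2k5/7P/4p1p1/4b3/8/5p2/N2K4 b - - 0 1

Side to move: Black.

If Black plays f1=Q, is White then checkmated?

no

After f1=Q: white king on d1; in check: yes, from the black queen on f1.
White has 1 legal reply: Kd2.
In check but a legal move exists → not checkmate.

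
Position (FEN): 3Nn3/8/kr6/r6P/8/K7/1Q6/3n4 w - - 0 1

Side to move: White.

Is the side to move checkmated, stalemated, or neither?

White to move; white king on a3.
In check: yes, from the black rook on a5.
King squares — a2: attacked by Ra5; b2: own queen; b3: attacked by Rb6; a4: attacked by Ra5; b4: attacked by Rb6.
Legal moves for White: none.
In check with no legal moves → checkmate.

checkmate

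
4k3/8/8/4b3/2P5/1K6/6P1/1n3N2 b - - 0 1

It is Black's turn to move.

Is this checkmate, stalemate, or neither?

Black to move; black king on e8.
In check: no.
Legal moves for Black include: Kf8, Kd8, Kf7, Ke7, Kd7, Bh8, Bb8, Bg7, Bc7, Bf6, Bd6, Bf4, Bd4, Bg3, Bc3, Bh2, Bb2, Ba1, ... (list truncated; more exist).
Black has legal moves and is not in check → neither.

neither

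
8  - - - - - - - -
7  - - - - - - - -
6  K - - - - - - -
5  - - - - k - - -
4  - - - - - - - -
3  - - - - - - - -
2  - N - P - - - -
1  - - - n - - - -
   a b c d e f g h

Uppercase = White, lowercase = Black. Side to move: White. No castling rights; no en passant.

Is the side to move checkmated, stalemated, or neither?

White to move; white king on a6.
In check: no.
Legal moves for White: Kb7, Ka7, Kb6, Kb5, Ka5, Nc4+, Na4, Nd3+, Nxd1, d3, d4+.
White has 11 legal moves and is not in check → neither.

neither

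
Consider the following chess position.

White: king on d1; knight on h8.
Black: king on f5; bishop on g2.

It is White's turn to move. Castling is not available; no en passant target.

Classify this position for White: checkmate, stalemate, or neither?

neither

White to move; white king on d1.
In check: no.
Legal moves for White: Nf7, Ng6, Ke2, Kd2, Kc2, Ke1, Kc1.
White has 7 legal moves and is not in check → neither.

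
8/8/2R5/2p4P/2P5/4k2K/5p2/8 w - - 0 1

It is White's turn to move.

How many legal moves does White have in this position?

16

White to move; king on h3.
In check: no.
Legal moves: Rc8, Rc7, Rh6, Rg6, Rf6, Re6+, Rd6, Rb6, Ra6, Rxc5, Kh4, Kg4, Kg3, Kh2, Kg2, h6.
Count: 16.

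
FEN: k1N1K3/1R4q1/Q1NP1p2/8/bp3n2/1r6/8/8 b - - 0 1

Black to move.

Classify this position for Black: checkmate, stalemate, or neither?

checkmate

Black to move; black king on a8.
In check: yes, from the white queen on a6.
King squares — a7: attacked by Qa6; b7: attacked by Qa6; b8: attacked by Nc6.
Legal moves for Black: none.
In check with no legal moves → checkmate.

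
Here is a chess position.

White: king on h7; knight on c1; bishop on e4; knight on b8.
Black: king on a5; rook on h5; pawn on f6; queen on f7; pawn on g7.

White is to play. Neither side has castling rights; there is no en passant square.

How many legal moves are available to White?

0

White to move; king on h7.
In check: yes, from the black rook on h5.
Legal moves: none.
Count: 0.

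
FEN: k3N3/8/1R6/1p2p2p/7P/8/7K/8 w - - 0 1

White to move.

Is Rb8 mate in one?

After Rb8: black king on a8; in check: yes, from the white rook on b8.
Black has 2 legal replies: Kxb8, Ka7.
In check but a legal move exists → not checkmate.

no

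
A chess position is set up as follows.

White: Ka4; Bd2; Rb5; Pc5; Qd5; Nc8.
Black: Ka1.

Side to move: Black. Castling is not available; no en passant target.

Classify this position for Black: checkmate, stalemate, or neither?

Black to move; black king on a1.
In check: no.
King squares — b1: attacked by Rb5; a2: attacked by Qd5; b2: attacked by Rb5.
Legal moves for Black: none.
Not in check and no legal moves → stalemate.

stalemate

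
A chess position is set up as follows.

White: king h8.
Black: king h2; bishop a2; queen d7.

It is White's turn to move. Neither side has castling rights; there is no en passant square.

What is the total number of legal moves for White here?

White to move; king on h8.
In check: no.
Legal moves: none.
Count: 0.

0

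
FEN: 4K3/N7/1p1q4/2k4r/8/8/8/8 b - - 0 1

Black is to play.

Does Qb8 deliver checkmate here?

After Qb8: white king on e8; in check: yes, from the black queen on b8.
White has 4 legal replies: Kf7, Ke7, Kd7, Nc8.
In check but a legal move exists → not checkmate.

no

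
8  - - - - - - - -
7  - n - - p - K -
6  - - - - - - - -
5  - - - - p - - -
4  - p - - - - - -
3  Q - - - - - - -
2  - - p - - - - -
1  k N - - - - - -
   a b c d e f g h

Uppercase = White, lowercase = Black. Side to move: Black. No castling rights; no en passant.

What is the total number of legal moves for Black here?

Black to move; king on a1.
In check: yes, from the white queen on a3.
Legal moves: Kxb1, bxa3.
Count: 2.

2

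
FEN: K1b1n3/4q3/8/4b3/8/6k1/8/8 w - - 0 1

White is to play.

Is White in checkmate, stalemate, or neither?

stalemate

White to move; white king on a8.
In check: no.
King squares — a7: attacked by Qe7; b7: attacked by Qe7; b8: attacked by Be5.
Legal moves for White: none.
Not in check and no legal moves → stalemate.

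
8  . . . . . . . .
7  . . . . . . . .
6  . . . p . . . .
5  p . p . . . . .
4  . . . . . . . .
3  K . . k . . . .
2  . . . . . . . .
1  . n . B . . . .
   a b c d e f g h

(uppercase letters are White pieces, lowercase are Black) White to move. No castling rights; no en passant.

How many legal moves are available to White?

White to move; king on a3.
In check: yes, from the black knight on b1.
Legal moves: Ka4, Kb3, Kb2, Ka2.
Count: 4.

4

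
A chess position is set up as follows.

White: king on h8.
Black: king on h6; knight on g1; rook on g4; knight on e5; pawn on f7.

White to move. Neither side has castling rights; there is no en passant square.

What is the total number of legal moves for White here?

0

White to move; king on h8.
In check: no.
Legal moves: none.
Count: 0.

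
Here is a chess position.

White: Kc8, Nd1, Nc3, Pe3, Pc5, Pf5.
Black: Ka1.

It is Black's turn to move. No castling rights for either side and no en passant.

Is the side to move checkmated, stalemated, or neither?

stalemate

Black to move; black king on a1.
In check: no.
King squares — b1: attacked by Nc3; a2: attacked by Nc3; b2: attacked by Nd1.
Legal moves for Black: none.
Not in check and no legal moves → stalemate.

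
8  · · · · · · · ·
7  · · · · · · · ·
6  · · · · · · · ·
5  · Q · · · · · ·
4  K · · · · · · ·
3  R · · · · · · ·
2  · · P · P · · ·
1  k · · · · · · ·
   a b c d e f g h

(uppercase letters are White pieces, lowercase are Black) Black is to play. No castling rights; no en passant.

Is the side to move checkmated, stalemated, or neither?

Black to move; black king on a1.
In check: yes, from the white rook on a3.
King squares — b1: attacked by Qb5; a2: attacked by Ra3; b2: attacked by Qb5.
Legal moves for Black: none.
In check with no legal moves → checkmate.

checkmate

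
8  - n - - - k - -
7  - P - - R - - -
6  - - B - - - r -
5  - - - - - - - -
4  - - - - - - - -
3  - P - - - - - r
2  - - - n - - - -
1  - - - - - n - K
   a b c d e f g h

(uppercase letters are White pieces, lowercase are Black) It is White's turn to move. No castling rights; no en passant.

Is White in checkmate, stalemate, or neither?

White to move; white king on h1.
In check: yes, from the black rook on h3.
King squares — g1: attacked by Rg6; g2: attacked by Rg6; h2: attacked by Nf1.
Legal moves for White: none.
In check with no legal moves → checkmate.

checkmate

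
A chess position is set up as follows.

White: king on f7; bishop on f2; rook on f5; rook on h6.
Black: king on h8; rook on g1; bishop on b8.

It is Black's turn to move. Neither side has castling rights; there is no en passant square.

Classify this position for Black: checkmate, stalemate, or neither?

checkmate

Black to move; black king on h8.
In check: yes, from the white rook on h6.
King squares — g7: attacked by Kf7; h7: attacked by Rh6; g8: attacked by Kf7.
Legal moves for Black: none.
In check with no legal moves → checkmate.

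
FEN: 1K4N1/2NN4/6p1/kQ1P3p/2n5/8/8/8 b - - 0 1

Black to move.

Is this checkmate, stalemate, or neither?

checkmate

Black to move; black king on a5.
In check: yes, from the white queen on b5.
King squares — a4: attacked by Qb5; b4: attacked by Qb5; b5: attacked by Nc7; a6: attacked by Qb5; b6: attacked by Qb5.
Legal moves for Black: none.
In check with no legal moves → checkmate.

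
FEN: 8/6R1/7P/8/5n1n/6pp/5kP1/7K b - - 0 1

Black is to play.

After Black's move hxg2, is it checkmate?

After hxg2: white king on h1; in check: yes, from the black pawn on g2.
King squares — g1: attacked by Kf2; g2: attacked by Kf2; h2: attacked by Pg3.
White has no legal moves → checkmate.

yes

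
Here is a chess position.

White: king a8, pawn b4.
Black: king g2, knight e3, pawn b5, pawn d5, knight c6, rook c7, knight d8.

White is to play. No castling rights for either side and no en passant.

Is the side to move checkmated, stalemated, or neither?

White to move; white king on a8.
In check: no.
King squares — a7: attacked by Nc6; b7: attacked by Rc7; b8: attacked by Nc6.
Legal moves for White: none.
Not in check and no legal moves → stalemate.

stalemate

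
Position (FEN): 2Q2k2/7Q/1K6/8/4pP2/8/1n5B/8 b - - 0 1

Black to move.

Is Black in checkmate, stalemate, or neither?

Black to move; black king on f8.
In check: yes, from the white queen on c8.
King squares — e7: attacked by Qh7; f7: attacked by Qh7; g7: attacked by Qh7; e8: attacked by Qc8; g8: attacked by Qh7.
Legal moves for Black: none.
In check with no legal moves → checkmate.

checkmate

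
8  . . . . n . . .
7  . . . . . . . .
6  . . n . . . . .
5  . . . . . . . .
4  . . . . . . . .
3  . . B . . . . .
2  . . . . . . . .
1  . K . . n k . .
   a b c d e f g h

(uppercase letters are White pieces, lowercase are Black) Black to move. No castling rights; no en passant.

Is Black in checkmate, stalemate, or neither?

Black to move; black king on f1.
In check: no.
Legal moves for Black include: Ng7, Nc7, Nf6, Nd6, Nd8, Nb8, Ne7, Na7, Ne5, Na5, Nd4, Nb4, Kg2, Kf2, Ke2, Kg1, Nf3, Nd3, ... (list truncated; more exist).
Black has legal moves and is not in check → neither.

neither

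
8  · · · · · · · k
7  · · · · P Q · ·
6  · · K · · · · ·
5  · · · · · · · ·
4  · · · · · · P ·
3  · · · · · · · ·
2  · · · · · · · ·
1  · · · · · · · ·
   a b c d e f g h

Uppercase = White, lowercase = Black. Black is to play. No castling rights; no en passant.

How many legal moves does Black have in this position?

0

Black to move; king on h8.
In check: no.
Legal moves: none.
Count: 0.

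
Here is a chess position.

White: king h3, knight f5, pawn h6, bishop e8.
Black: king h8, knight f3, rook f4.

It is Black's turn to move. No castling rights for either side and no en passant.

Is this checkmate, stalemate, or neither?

Black to move; black king on h8.
In check: no.
Legal moves for Black: Kg8, Kh7, Rxf5, Rh4+, Rg4, Re4, Rd4, Rc4, Rb4, Ra4, Ng5+, Ne5, Nh4, Nd4, Nh2, Nd2, Ng1+, Ne1.
Black has 18 legal moves and is not in check → neither.

neither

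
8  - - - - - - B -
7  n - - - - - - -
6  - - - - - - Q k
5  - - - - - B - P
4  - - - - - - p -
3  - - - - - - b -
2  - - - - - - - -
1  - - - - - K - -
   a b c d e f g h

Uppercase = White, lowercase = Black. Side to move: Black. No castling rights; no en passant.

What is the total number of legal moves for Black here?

Black to move; king on h6.
In check: yes, from the white queen on g6.
Legal moves: none.
Count: 0.

0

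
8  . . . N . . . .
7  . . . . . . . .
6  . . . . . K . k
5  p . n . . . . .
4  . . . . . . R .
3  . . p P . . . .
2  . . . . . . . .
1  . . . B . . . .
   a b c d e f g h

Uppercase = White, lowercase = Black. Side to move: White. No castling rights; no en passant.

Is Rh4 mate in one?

yes

After Rh4: black king on h6; in check: yes, from the white rook on h4.
King squares — g5: attacked by Kf6; h5: attacked by Bd1; g6: attacked by Kf6; g7: attacked by Kf6; h7: attacked by Rh4.
Black has no legal moves → checkmate.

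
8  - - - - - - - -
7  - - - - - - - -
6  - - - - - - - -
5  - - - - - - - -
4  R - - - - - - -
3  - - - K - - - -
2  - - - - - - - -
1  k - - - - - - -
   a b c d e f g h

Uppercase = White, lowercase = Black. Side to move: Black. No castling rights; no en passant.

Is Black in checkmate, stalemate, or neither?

neither

Black to move; black king on a1.
In check: yes, from the white rook on a4.
Legal moves for Black: Kb2, Kb1.
Black is in check but has 2 legal moves → neither.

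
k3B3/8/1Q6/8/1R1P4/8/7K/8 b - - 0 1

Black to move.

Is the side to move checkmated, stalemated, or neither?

stalemate

Black to move; black king on a8.
In check: no.
King squares — a7: attacked by Qb6; b7: attacked by Qb6; b8: attacked by Qb6.
Legal moves for Black: none.
Not in check and no legal moves → stalemate.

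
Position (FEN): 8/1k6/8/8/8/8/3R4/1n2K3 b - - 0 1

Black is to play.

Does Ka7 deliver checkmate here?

no

After Ka7: white king on e1; in check: no.
White is not in check, so this cannot be checkmate.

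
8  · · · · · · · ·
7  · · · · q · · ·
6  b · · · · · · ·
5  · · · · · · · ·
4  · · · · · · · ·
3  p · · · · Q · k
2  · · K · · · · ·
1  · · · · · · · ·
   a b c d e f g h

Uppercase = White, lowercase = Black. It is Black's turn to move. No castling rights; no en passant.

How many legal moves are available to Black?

2

Black to move; king on h3.
In check: yes, from the white queen on f3.
Legal moves: Kh4, Kh2.
Count: 2.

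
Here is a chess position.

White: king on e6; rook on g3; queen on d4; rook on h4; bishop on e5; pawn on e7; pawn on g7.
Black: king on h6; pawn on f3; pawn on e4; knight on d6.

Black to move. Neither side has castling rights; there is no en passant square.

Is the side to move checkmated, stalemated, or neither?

Black to move; black king on h6.
In check: yes, from the white rook on h4.
King squares — g5: attacked by Rg3; h5: attacked by Rh4; g6: attacked by Rg3; g7: attacked by Rg3; h7: attacked by Rh4.
Legal moves for Black: none.
In check with no legal moves → checkmate.

checkmate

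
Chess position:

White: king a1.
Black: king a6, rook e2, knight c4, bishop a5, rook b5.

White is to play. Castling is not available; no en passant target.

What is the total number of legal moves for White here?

White to move; king on a1.
In check: no.
Legal moves: none.
Count: 0.

0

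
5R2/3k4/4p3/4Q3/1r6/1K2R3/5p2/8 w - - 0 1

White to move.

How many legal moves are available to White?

White to move; king on b3.
In check: yes, from the black rook on b4.
Legal moves: Kxb4, Kc3, Ka3, Kc2, Ka2.
Count: 5.

5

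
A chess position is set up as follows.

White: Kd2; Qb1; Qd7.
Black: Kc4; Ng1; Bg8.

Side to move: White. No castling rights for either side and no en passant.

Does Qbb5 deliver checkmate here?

yes

After Qbb5: black king on c4; in check: yes, from the white queen on b5.
King squares — b3: attacked by Qb5; c3: attacked by Kd2; d3: attacked by Kd2; b4: attacked by Qb5; d4: attacked by Qd7; b5: attacked by Qd7; c5: attacked by Qb5; d5: attacked by Qb5.
Black has no legal moves → checkmate.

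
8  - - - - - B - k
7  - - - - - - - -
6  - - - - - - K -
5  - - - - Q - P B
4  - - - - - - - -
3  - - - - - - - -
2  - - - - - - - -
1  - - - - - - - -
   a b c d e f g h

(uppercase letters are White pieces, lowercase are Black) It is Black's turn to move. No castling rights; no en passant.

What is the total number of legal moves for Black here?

1

Black to move; king on h8.
In check: yes, from the white queen on e5.
Legal moves: Kg8.
Count: 1.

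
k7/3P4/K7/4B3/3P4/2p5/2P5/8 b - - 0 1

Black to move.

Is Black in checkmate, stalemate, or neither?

Black to move; black king on a8.
In check: no.
King squares — a7: attacked by Ka6; b7: attacked by Ka6; b8: attacked by Be5.
Legal moves for Black: none.
Not in check and no legal moves → stalemate.

stalemate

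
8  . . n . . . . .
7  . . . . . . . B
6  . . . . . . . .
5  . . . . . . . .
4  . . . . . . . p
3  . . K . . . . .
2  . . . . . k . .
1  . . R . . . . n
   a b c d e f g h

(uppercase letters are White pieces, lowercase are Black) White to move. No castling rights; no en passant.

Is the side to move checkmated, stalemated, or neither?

neither

White to move; white king on c3.
In check: no.
Legal moves for White include: Bg8, Bg6, Bf5, Be4, Bd3, Bc2, Bb1, Kd4, Kc4, Kb4, Kd3, Kb3, Kd2, Kc2, Kb2, Rc2+, Rxh1, Rg1, ... (list truncated; more exist).
White has legal moves and is not in check → neither.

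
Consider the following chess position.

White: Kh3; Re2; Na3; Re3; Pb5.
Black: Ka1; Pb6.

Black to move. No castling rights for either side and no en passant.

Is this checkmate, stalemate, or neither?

Black to move; black king on a1.
In check: no.
King squares — b1: attacked by Na3; a2: attacked by Re2; b2: attacked by Re2.
Legal moves for Black: none.
Not in check and no legal moves → stalemate.

stalemate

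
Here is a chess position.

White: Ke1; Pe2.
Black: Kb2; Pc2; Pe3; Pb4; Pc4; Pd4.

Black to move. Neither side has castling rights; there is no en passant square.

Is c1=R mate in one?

After c1=R: white king on e1; in check: yes, from the black rook on c1.
King squares — d1: attacked by Rc1; f1: attacked by Rc1; d2: attacked by Pe3; e2: own pawn; f2: attacked by Pe3.
White has no legal moves → checkmate.

yes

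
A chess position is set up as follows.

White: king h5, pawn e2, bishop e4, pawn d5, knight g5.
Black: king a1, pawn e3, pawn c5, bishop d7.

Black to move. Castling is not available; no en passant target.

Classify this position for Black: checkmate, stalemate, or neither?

Black to move; black king on a1.
In check: no.
Legal moves for Black: Be8+, Bc8, Be6, Bc6, Bf5, Bb5, Bg4+, Ba4, Bh3, Kb2, Ka2, c4.
Black has 12 legal moves and is not in check → neither.

neither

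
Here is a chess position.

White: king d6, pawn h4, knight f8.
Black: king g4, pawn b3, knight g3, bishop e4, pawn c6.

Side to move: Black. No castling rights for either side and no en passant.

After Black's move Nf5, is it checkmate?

no

After Nf5: white king on d6; in check: yes, from the black knight on f5.
White has 5 legal replies: Kd7, Kc7, Ke6, Ke5, Kc5.
In check but a legal move exists → not checkmate.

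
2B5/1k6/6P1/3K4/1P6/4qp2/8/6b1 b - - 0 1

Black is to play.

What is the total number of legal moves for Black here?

6

Black to move; king on b7.
In check: yes, from the white bishop on c8.
Legal moves: Kxc8, Kb8, Ka8, Kc7, Ka7, Kb6.
Count: 6.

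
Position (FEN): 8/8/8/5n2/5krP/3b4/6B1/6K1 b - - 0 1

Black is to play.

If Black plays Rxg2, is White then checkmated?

After Rxg2: white king on g1; in check: yes, from the black rook on g2.
White has 2 legal replies: Kxg2, Kh1.
In check but a legal move exists → not checkmate.

no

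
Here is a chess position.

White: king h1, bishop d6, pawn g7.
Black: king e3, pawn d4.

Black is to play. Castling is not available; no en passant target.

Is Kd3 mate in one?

no

After Kd3: white king on h1; in check: no.
White is not in check, so this cannot be checkmate.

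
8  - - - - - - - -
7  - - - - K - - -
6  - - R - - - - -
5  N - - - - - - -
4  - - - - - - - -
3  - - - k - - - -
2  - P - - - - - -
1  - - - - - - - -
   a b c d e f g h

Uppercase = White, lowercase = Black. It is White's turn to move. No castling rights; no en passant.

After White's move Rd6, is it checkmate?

After Rd6: black king on d3; in check: yes, from the white rook on d6.
Black has 4 legal replies: Ke4, Ke3, Ke2, Kc2.
In check but a legal move exists → not checkmate.

no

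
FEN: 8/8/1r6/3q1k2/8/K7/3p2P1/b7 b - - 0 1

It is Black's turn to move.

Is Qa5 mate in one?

yes

After Qa5: white king on a3; in check: yes, from the black queen on a5.
King squares — a2: attacked by Qa5; b2: attacked by Ba1; b3: attacked by Rb6; a4: attacked by Qa5; b4: attacked by Qa5.
White has no legal moves → checkmate.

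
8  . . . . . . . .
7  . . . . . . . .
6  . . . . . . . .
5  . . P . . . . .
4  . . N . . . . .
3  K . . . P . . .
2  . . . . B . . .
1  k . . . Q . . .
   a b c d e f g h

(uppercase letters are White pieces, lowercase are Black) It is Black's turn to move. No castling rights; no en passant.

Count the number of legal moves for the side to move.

0

Black to move; king on a1.
In check: yes, from the white queen on e1.
Legal moves: none.
Count: 0.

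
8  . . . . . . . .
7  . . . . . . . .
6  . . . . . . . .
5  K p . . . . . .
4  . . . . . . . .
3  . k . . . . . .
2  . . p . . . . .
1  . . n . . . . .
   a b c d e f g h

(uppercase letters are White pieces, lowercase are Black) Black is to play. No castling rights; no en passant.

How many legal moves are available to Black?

9

Black to move; king on b3.
In check: no.
Legal moves: Kc4, Kc3, Ka3, Kb2, Ka2, Nd3, Ne2, Na2, b4.
Count: 9.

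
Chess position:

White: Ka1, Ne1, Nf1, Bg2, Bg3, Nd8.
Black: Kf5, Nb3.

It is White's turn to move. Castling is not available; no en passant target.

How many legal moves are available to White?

White to move; king on a1.
In check: yes, from the black knight on b3.
Legal moves: Kb2, Ka2, Kb1.
Count: 3.

3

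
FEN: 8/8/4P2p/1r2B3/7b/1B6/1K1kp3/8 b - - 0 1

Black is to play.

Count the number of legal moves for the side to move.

24

Black to move; king on d2.
In check: no.
Legal moves: Rb8, Rb7, Rb6, Rxe5, Rd5, Rc5, Ra5, Rb4, Rxb3+, Bd8, Be7, Bf6, Bg5, Bg3, Bf2, Be1, Ke3, Kd3, Ke1, h5, e1=Q, e1=R, e1=B, e1=N.
Count: 24.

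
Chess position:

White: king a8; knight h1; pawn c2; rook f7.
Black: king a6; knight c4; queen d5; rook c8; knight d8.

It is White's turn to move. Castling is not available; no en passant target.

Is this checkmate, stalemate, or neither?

checkmate

White to move; white king on a8.
In check: yes, from the black queen on d5 and the black rook on c8.
King squares — a7: attacked by Ka6; b7: attacked by Qd5; b8: attacked by Rc8.
Legal moves for White: none.
In check with no legal moves → checkmate.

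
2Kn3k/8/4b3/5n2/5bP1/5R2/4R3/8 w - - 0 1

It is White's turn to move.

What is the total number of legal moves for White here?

White to move; king on c8.
In check: yes, from the black bishop on e6.
Legal moves: Kxd8, Rxe6.
Count: 2.

2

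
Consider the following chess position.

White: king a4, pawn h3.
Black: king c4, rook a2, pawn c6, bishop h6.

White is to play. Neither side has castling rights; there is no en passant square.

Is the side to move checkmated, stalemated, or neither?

White to move; white king on a4.
In check: yes, from the black rook on a2.
King squares — a3: attacked by Ra2; b3: attacked by Kc4; b4: attacked by Kc4; a5: attacked by Ra2; b5: attacked by Kc4.
Legal moves for White: none.
In check with no legal moves → checkmate.

checkmate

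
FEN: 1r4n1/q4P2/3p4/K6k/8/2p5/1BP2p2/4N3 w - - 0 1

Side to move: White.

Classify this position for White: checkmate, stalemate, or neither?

checkmate

White to move; white king on a5.
In check: yes, from the black queen on a7.
King squares — a4: attacked by Qa7; b4: attacked by Rb8; b5: attacked by Rb8; a6: attacked by Qa7; b6: attacked by Qa7.
Legal moves for White: none.
In check with no legal moves → checkmate.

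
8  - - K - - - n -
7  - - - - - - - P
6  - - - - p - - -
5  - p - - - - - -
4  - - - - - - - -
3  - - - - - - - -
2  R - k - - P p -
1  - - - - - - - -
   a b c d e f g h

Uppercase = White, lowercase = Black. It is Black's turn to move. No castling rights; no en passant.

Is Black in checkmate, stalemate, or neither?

Black to move; black king on c2.
In check: yes, from the white rook on a2.
Legal moves for Black: Kd3, Kc3, Kb3, Kd1, Kc1, Kb1.
Black is in check but has 6 legal moves → neither.

neither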